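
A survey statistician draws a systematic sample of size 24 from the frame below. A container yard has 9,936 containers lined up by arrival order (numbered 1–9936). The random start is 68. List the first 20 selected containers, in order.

k = N/n = 9936/24 = 414
container 1: 68
container 2: 68 + 414 = 482
container 3: 482 + 414 = 896
container 4: 896 + 414 = 1310
container 5: 1310 + 414 = 1724
container 6: 1724 + 414 = 2138
container 7: 2138 + 414 = 2552
container 8: 2552 + 414 = 2966
container 9: 2966 + 414 = 3380
container 10: 3380 + 414 = 3794
container 11: 3794 + 414 = 4208
container 12: 4208 + 414 = 4622
container 13: 4622 + 414 = 5036
container 14: 5036 + 414 = 5450
container 15: 5450 + 414 = 5864
container 16: 5864 + 414 = 6278
container 17: 6278 + 414 = 6692
container 18: 6692 + 414 = 7106
container 19: 7106 + 414 = 7520
container 20: 7520 + 414 = 7934

68, 482, 896, 1310, 1724, 2138, 2552, 2966, 3380, 3794, 4208, 4622, 5036, 5450, 5864, 6278, 6692, 7106, 7520, 7934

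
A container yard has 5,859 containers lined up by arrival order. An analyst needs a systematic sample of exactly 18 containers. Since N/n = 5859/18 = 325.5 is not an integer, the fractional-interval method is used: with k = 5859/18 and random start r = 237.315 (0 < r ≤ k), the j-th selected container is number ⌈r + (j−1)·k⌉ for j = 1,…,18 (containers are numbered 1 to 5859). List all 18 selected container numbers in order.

238, 563, 889, 1214, 1540, 1865, 2191, 2516, 2842, 3167, 3493, 3818, 4144, 4469, 4795, 5120, 5446, 5771

j=1: r + 0k = 237.315 → ⌈·⌉ = 238
j=2: r + 1k = 562.815 → ⌈·⌉ = 563
j=3: r + 2k = 888.315 → ⌈·⌉ = 889
j=4: r + 3k = 1213.815 → ⌈·⌉ = 1214
j=5: r + 4k = 1539.315 → ⌈·⌉ = 1540
j=6: r + 5k = 1864.815 → ⌈·⌉ = 1865
j=7: r + 6k = 2190.315 → ⌈·⌉ = 2191
j=8: r + 7k = 2515.815 → ⌈·⌉ = 2516
j=9: r + 8k = 2841.315 → ⌈·⌉ = 2842
j=10: r + 9k = 3166.815 → ⌈·⌉ = 3167
j=11: r + 10k = 3492.315 → ⌈·⌉ = 3493
j=12: r + 11k = 3817.815 → ⌈·⌉ = 3818
j=13: r + 12k = 4143.315 → ⌈·⌉ = 4144
j=14: r + 13k = 4468.815 → ⌈·⌉ = 4469
j=15: r + 14k = 4794.315 → ⌈·⌉ = 4795
j=16: r + 15k = 5119.815 → ⌈·⌉ = 5120
j=17: r + 16k = 5445.315 → ⌈·⌉ = 5446
j=18: r + 17k = 5770.815 → ⌈·⌉ = 5771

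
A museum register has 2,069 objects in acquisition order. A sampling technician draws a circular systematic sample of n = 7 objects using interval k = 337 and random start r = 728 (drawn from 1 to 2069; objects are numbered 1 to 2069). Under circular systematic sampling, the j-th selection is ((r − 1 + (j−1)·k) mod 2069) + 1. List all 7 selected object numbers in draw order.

Selection 1: 728
Selection 2: 728 + 337 = 1065
Selection 3: 1065 + 337 = 1402
Selection 4: 1402 + 337 = 1739
Selection 5: 1739 + 337 = 2076 → 2076 − 2069 = 7
Selection 6: 7 + 337 = 344
Selection 7: 344 + 337 = 681

728, 1065, 1402, 1739, 7, 344, 681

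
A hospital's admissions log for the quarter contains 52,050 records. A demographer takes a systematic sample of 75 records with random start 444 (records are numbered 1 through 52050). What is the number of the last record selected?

k = 52050/75 = 694
75th selection = r + (75−1)·k = 444 + 74×694 = 444 + 51356 = 51800

51800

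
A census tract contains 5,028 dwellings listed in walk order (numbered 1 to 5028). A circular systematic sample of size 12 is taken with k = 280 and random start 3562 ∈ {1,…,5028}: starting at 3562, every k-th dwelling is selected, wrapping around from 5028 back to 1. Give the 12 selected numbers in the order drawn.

3562, 3842, 4122, 4402, 4682, 4962, 214, 494, 774, 1054, 1334, 1614

Selection 1: 3562
Selection 2: 3562 + 280 = 3842
Selection 3: 3842 + 280 = 4122
Selection 4: 4122 + 280 = 4402
Selection 5: 4402 + 280 = 4682
Selection 6: 4682 + 280 = 4962
Selection 7: 4962 + 280 = 5242 → 5242 − 5028 = 214
Selection 8: 214 + 280 = 494
Selection 9: 494 + 280 = 774
Selection 10: 774 + 280 = 1054
Selection 11: 1054 + 280 = 1334
Selection 12: 1334 + 280 = 1614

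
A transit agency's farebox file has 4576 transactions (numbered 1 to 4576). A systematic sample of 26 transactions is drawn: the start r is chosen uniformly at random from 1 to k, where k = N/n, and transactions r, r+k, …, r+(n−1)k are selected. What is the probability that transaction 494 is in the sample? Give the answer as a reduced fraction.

k = 4576/26 = 176.
Transaction 494 is selected iff r ≡ 494 (mod 176); exactly one such r in {1,…,176}.
Inclusion probability = 1/176.

1/176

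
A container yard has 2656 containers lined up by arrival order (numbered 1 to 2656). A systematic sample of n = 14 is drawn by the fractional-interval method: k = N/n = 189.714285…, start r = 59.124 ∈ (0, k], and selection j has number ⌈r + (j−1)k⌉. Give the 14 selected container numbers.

j=1: r + 0k = 59.124 → ⌈·⌉ = 60
j=2: r + 1k = 248.838285… → ⌈·⌉ = 249
j=3: r + 2k = 438.552571… → ⌈·⌉ = 439
j=4: r + 3k = 628.266857… → ⌈·⌉ = 629
j=5: r + 4k = 817.981142… → ⌈·⌉ = 818
j=6: r + 5k = 1007.695428… → ⌈·⌉ = 1008
j=7: r + 6k = 1197.409714… → ⌈·⌉ = 1198
j=8: r + 7k = 1387.124 → ⌈·⌉ = 1388
j=9: r + 8k = 1576.838285… → ⌈·⌉ = 1577
j=10: r + 9k = 1766.552571… → ⌈·⌉ = 1767
j=11: r + 10k = 1956.266857… → ⌈·⌉ = 1957
j=12: r + 11k = 2145.981142… → ⌈·⌉ = 2146
j=13: r + 12k = 2335.695428… → ⌈·⌉ = 2336
j=14: r + 13k = 2525.409714… → ⌈·⌉ = 2526

60, 249, 439, 629, 818, 1008, 1198, 1388, 1577, 1767, 1957, 2146, 2336, 2526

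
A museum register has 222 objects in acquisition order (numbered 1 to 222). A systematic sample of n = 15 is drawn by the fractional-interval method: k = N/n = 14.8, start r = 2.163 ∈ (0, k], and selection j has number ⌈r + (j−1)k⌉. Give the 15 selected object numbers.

j=1: r + 0k = 2.163 → ⌈·⌉ = 3
j=2: r + 1k = 16.963 → ⌈·⌉ = 17
j=3: r + 2k = 31.763 → ⌈·⌉ = 32
j=4: r + 3k = 46.563 → ⌈·⌉ = 47
j=5: r + 4k = 61.363 → ⌈·⌉ = 62
j=6: r + 5k = 76.163 → ⌈·⌉ = 77
j=7: r + 6k = 90.963 → ⌈·⌉ = 91
j=8: r + 7k = 105.763 → ⌈·⌉ = 106
j=9: r + 8k = 120.563 → ⌈·⌉ = 121
j=10: r + 9k = 135.363 → ⌈·⌉ = 136
j=11: r + 10k = 150.163 → ⌈·⌉ = 151
j=12: r + 11k = 164.963 → ⌈·⌉ = 165
j=13: r + 12k = 179.763 → ⌈·⌉ = 180
j=14: r + 13k = 194.563 → ⌈·⌉ = 195
j=15: r + 14k = 209.363 → ⌈·⌉ = 210

3, 17, 32, 47, 62, 77, 91, 106, 121, 136, 151, 165, 180, 195, 210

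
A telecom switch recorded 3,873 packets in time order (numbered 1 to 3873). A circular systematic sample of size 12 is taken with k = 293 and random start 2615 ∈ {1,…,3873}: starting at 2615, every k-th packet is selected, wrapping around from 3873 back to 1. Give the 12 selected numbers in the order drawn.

2615, 2908, 3201, 3494, 3787, 207, 500, 793, 1086, 1379, 1672, 1965

Selection 1: 2615
Selection 2: 2615 + 293 = 2908
Selection 3: 2908 + 293 = 3201
Selection 4: 3201 + 293 = 3494
Selection 5: 3494 + 293 = 3787
Selection 6: 3787 + 293 = 4080 → 4080 − 3873 = 207
Selection 7: 207 + 293 = 500
Selection 8: 500 + 293 = 793
Selection 9: 793 + 293 = 1086
Selection 10: 1086 + 293 = 1379
Selection 11: 1379 + 293 = 1672
Selection 12: 1672 + 293 = 1965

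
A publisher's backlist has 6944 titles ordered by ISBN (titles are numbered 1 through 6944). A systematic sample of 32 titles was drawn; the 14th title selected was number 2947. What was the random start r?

126

k = 6944/32 = 217
r = 2947 − (14−1)×217 = 2947 − 2821 = 126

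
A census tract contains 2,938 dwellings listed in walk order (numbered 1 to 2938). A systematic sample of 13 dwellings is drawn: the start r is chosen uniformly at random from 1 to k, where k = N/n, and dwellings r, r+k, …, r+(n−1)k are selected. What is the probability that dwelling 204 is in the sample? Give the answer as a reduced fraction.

k = 2938/13 = 226.
Dwelling 204 is selected iff r ≡ 204 (mod 226); exactly one such r in {1,…,226}.
Inclusion probability = 1/226.

1/226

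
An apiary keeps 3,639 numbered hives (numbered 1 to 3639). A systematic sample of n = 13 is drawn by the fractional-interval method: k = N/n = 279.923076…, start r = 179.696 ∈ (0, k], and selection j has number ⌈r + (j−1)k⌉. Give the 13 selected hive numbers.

180, 460, 740, 1020, 1300, 1580, 1860, 2140, 2420, 2700, 2979, 3259, 3539

j=1: r + 0k = 179.696 → ⌈·⌉ = 180
j=2: r + 1k = 459.619076… → ⌈·⌉ = 460
j=3: r + 2k = 739.542153… → ⌈·⌉ = 740
j=4: r + 3k = 1019.465230… → ⌈·⌉ = 1020
j=5: r + 4k = 1299.388307… → ⌈·⌉ = 1300
j=6: r + 5k = 1579.311384… → ⌈·⌉ = 1580
j=7: r + 6k = 1859.234461… → ⌈·⌉ = 1860
j=8: r + 7k = 2139.157538… → ⌈·⌉ = 2140
j=9: r + 8k = 2419.080615… → ⌈·⌉ = 2420
j=10: r + 9k = 2699.003692… → ⌈·⌉ = 2700
j=11: r + 10k = 2978.926769… → ⌈·⌉ = 2979
j=12: r + 11k = 3258.849846… → ⌈·⌉ = 3259
j=13: r + 12k = 3538.772923… → ⌈·⌉ = 3539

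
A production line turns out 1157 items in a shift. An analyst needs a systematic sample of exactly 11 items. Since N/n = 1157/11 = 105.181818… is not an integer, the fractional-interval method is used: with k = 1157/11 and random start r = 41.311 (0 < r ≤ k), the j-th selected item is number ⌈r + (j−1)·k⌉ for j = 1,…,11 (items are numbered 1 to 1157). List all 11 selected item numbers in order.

42, 147, 252, 357, 463, 568, 673, 778, 883, 988, 1094

j=1: r + 0k = 41.311 → ⌈·⌉ = 42
j=2: r + 1k = 146.492818… → ⌈·⌉ = 147
j=3: r + 2k = 251.674636… → ⌈·⌉ = 252
j=4: r + 3k = 356.856454… → ⌈·⌉ = 357
j=5: r + 4k = 462.038272… → ⌈·⌉ = 463
j=6: r + 5k = 567.220090… → ⌈·⌉ = 568
j=7: r + 6k = 672.401909… → ⌈·⌉ = 673
j=8: r + 7k = 777.583727… → ⌈·⌉ = 778
j=9: r + 8k = 882.765545… → ⌈·⌉ = 883
j=10: r + 9k = 987.947363… → ⌈·⌉ = 988
j=11: r + 10k = 1093.129181… → ⌈·⌉ = 1094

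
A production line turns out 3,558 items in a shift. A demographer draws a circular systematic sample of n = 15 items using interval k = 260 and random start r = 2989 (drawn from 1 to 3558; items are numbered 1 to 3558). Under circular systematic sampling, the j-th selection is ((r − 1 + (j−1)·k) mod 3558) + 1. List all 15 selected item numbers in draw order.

Selection 1: 2989
Selection 2: 2989 + 260 = 3249
Selection 3: 3249 + 260 = 3509
Selection 4: 3509 + 260 = 3769 → 3769 − 3558 = 211
Selection 5: 211 + 260 = 471
Selection 6: 471 + 260 = 731
Selection 7: 731 + 260 = 991
Selection 8: 991 + 260 = 1251
Selection 9: 1251 + 260 = 1511
Selection 10: 1511 + 260 = 1771
Selection 11: 1771 + 260 = 2031
Selection 12: 2031 + 260 = 2291
Selection 13: 2291 + 260 = 2551
Selection 14: 2551 + 260 = 2811
Selection 15: 2811 + 260 = 3071

2989, 3249, 3509, 211, 471, 731, 991, 1251, 1511, 1771, 2031, 2291, 2551, 2811, 3071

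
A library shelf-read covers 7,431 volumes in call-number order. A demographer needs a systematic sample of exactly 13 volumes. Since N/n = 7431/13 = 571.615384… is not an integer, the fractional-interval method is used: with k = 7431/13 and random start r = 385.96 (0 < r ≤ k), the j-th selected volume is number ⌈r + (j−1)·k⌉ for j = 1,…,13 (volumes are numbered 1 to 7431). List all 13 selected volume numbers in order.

386, 958, 1530, 2101, 2673, 3245, 3816, 4388, 4959, 5531, 6103, 6674, 7246

j=1: r + 0k = 385.96 → ⌈·⌉ = 386
j=2: r + 1k = 957.575384… → ⌈·⌉ = 958
j=3: r + 2k = 1529.190769… → ⌈·⌉ = 1530
j=4: r + 3k = 2100.806153… → ⌈·⌉ = 2101
j=5: r + 4k = 2672.421538… → ⌈·⌉ = 2673
j=6: r + 5k = 3244.036923… → ⌈·⌉ = 3245
j=7: r + 6k = 3815.652307… → ⌈·⌉ = 3816
j=8: r + 7k = 4387.267692… → ⌈·⌉ = 4388
j=9: r + 8k = 4958.883076… → ⌈·⌉ = 4959
j=10: r + 9k = 5530.498461… → ⌈·⌉ = 5531
j=11: r + 10k = 6102.113846… → ⌈·⌉ = 6103
j=12: r + 11k = 6673.729230… → ⌈·⌉ = 6674
j=13: r + 12k = 7245.344615… → ⌈·⌉ = 7246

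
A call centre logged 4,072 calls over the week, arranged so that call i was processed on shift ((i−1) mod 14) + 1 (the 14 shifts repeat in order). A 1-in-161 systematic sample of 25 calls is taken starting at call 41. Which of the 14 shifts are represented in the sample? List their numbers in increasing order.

Consecutive selections differ by k = 161, so their shift numbers differ by 161 mod 14 = 7.
gcd(161, 14) = 7, so the sample visits 14/7 = 2 distinct residues mod 14.
Start 41 is shift 13; the shifts hit are 6, 13.

6, 13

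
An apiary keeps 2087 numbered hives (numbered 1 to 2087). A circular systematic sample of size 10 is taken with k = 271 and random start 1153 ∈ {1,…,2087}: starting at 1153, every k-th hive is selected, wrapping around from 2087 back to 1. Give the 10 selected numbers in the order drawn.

Selection 1: 1153
Selection 2: 1153 + 271 = 1424
Selection 3: 1424 + 271 = 1695
Selection 4: 1695 + 271 = 1966
Selection 5: 1966 + 271 = 2237 → 2237 − 2087 = 150
Selection 6: 150 + 271 = 421
Selection 7: 421 + 271 = 692
Selection 8: 692 + 271 = 963
Selection 9: 963 + 271 = 1234
Selection 10: 1234 + 271 = 1505

1153, 1424, 1695, 1966, 150, 421, 692, 963, 1234, 1505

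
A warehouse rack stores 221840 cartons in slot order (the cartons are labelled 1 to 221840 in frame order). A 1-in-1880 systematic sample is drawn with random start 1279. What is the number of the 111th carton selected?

k = 1880
111th selection = r + (111−1)·k = 1279 + 110×1880 = 1279 + 206800 = 208079

208079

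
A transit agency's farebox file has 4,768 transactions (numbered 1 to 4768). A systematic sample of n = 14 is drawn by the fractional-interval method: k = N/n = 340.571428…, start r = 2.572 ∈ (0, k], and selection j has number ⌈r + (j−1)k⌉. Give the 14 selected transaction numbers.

j=1: r + 0k = 2.572 → ⌈·⌉ = 3
j=2: r + 1k = 343.143428… → ⌈·⌉ = 344
j=3: r + 2k = 683.714857… → ⌈·⌉ = 684
j=4: r + 3k = 1024.286285… → ⌈·⌉ = 1025
j=5: r + 4k = 1364.857714… → ⌈·⌉ = 1365
j=6: r + 5k = 1705.429142… → ⌈·⌉ = 1706
j=7: r + 6k = 2046.000571… → ⌈·⌉ = 2047
j=8: r + 7k = 2386.572 → ⌈·⌉ = 2387
j=9: r + 8k = 2727.143428… → ⌈·⌉ = 2728
j=10: r + 9k = 3067.714857… → ⌈·⌉ = 3068
j=11: r + 10k = 3408.286285… → ⌈·⌉ = 3409
j=12: r + 11k = 3748.857714… → ⌈·⌉ = 3749
j=13: r + 12k = 4089.429142… → ⌈·⌉ = 4090
j=14: r + 13k = 4430.000571… → ⌈·⌉ = 4431

3, 344, 684, 1025, 1365, 1706, 2047, 2387, 2728, 3068, 3409, 3749, 4090, 4431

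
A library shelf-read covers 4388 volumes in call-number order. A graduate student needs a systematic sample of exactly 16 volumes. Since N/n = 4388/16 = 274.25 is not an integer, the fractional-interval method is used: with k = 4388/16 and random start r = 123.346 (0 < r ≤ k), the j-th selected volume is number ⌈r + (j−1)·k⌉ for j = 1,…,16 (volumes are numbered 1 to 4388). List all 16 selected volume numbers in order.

j=1: r + 0k = 123.346 → ⌈·⌉ = 124
j=2: r + 1k = 397.596 → ⌈·⌉ = 398
j=3: r + 2k = 671.846 → ⌈·⌉ = 672
j=4: r + 3k = 946.096 → ⌈·⌉ = 947
j=5: r + 4k = 1220.346 → ⌈·⌉ = 1221
j=6: r + 5k = 1494.596 → ⌈·⌉ = 1495
j=7: r + 6k = 1768.846 → ⌈·⌉ = 1769
j=8: r + 7k = 2043.096 → ⌈·⌉ = 2044
j=9: r + 8k = 2317.346 → ⌈·⌉ = 2318
j=10: r + 9k = 2591.596 → ⌈·⌉ = 2592
j=11: r + 10k = 2865.846 → ⌈·⌉ = 2866
j=12: r + 11k = 3140.096 → ⌈·⌉ = 3141
j=13: r + 12k = 3414.346 → ⌈·⌉ = 3415
j=14: r + 13k = 3688.596 → ⌈·⌉ = 3689
j=15: r + 14k = 3962.846 → ⌈·⌉ = 3963
j=16: r + 15k = 4237.096 → ⌈·⌉ = 4238

124, 398, 672, 947, 1221, 1495, 1769, 2044, 2318, 2592, 2866, 3141, 3415, 3689, 3963, 4238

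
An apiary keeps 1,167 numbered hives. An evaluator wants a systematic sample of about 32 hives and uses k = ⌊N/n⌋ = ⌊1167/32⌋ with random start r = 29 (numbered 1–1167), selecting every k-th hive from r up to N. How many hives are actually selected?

32

k = ⌊1167/32⌋ = 36
Achieved size = ⌊(1167 − 29)/36⌋ + 1 = ⌊1138/36⌋ + 1 = 31 + 1 = 32
(last selection: 29 + 31×36 = 1145 ≤ 1167; next would be 1181 > 1167)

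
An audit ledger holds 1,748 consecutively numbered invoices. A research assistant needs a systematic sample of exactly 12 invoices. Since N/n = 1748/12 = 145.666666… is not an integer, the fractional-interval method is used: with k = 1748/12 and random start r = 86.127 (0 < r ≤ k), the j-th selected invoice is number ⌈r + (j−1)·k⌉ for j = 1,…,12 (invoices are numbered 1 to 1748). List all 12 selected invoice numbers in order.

87, 232, 378, 524, 669, 815, 961, 1106, 1252, 1398, 1543, 1689

j=1: r + 0k = 86.127 → ⌈·⌉ = 87
j=2: r + 1k = 231.793666… → ⌈·⌉ = 232
j=3: r + 2k = 377.460333… → ⌈·⌉ = 378
j=4: r + 3k = 523.127 → ⌈·⌉ = 524
j=5: r + 4k = 668.793666… → ⌈·⌉ = 669
j=6: r + 5k = 814.460333… → ⌈·⌉ = 815
j=7: r + 6k = 960.127 → ⌈·⌉ = 961
j=8: r + 7k = 1105.793666… → ⌈·⌉ = 1106
j=9: r + 8k = 1251.460333… → ⌈·⌉ = 1252
j=10: r + 9k = 1397.127 → ⌈·⌉ = 1398
j=11: r + 10k = 1542.793666… → ⌈·⌉ = 1543
j=12: r + 11k = 1688.460333… → ⌈·⌉ = 1689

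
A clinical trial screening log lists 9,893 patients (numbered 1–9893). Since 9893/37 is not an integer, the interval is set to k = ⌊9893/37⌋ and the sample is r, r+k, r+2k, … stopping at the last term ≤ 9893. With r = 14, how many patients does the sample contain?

k = ⌊9893/37⌋ = 267
Achieved size = ⌊(9893 − 14)/267⌋ + 1 = ⌊9879/267⌋ + 1 = 37 + 1 = 38
(last selection: 14 + 37×267 = 9893 ≤ 9893; next would be 10160 > 9893)

38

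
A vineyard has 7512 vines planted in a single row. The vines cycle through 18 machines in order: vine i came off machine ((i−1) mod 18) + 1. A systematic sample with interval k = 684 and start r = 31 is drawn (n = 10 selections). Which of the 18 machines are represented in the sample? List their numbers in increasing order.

Consecutive selections differ by k = 684, so their machine numbers differ by 684 mod 18 = 0.
gcd(684, 18) = 18, so the sample visits 18/18 = 1 distinct residues mod 18.
Start 31 is machine 13; the machines hit are 13.

13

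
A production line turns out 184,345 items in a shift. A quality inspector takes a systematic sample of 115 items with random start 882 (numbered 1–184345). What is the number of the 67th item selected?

k = 184345/115 = 1603
67th selection = r + (67−1)·k = 882 + 66×1603 = 882 + 105798 = 106680

106680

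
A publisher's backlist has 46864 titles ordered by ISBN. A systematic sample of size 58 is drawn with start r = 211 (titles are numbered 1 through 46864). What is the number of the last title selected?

46267

k = 46864/58 = 808
58th selection = r + (58−1)·k = 211 + 57×808 = 211 + 46056 = 46267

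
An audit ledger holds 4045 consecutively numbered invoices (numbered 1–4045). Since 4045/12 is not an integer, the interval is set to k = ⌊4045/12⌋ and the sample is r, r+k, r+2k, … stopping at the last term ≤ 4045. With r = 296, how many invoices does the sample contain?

12

k = ⌊4045/12⌋ = 337
Achieved size = ⌊(4045 − 296)/337⌋ + 1 = ⌊3749/337⌋ + 1 = 11 + 1 = 12
(last selection: 296 + 11×337 = 4003 ≤ 4045; next would be 4340 > 4045)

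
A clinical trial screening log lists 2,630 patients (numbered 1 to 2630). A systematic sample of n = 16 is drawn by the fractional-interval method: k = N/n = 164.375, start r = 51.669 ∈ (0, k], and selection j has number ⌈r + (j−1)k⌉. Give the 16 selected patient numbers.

j=1: r + 0k = 51.669 → ⌈·⌉ = 52
j=2: r + 1k = 216.044 → ⌈·⌉ = 217
j=3: r + 2k = 380.419 → ⌈·⌉ = 381
j=4: r + 3k = 544.794 → ⌈·⌉ = 545
j=5: r + 4k = 709.169 → ⌈·⌉ = 710
j=6: r + 5k = 873.544 → ⌈·⌉ = 874
j=7: r + 6k = 1037.919 → ⌈·⌉ = 1038
j=8: r + 7k = 1202.294 → ⌈·⌉ = 1203
j=9: r + 8k = 1366.669 → ⌈·⌉ = 1367
j=10: r + 9k = 1531.044 → ⌈·⌉ = 1532
j=11: r + 10k = 1695.419 → ⌈·⌉ = 1696
j=12: r + 11k = 1859.794 → ⌈·⌉ = 1860
j=13: r + 12k = 2024.169 → ⌈·⌉ = 2025
j=14: r + 13k = 2188.544 → ⌈·⌉ = 2189
j=15: r + 14k = 2352.919 → ⌈·⌉ = 2353
j=16: r + 15k = 2517.294 → ⌈·⌉ = 2518

52, 217, 381, 545, 710, 874, 1038, 1203, 1367, 1532, 1696, 1860, 2025, 2189, 2353, 2518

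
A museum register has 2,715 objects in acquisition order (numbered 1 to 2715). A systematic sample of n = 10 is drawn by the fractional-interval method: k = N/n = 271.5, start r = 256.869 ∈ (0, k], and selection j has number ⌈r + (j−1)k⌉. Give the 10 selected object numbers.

j=1: r + 0k = 256.869 → ⌈·⌉ = 257
j=2: r + 1k = 528.369 → ⌈·⌉ = 529
j=3: r + 2k = 799.869 → ⌈·⌉ = 800
j=4: r + 3k = 1071.369 → ⌈·⌉ = 1072
j=5: r + 4k = 1342.869 → ⌈·⌉ = 1343
j=6: r + 5k = 1614.369 → ⌈·⌉ = 1615
j=7: r + 6k = 1885.869 → ⌈·⌉ = 1886
j=8: r + 7k = 2157.369 → ⌈·⌉ = 2158
j=9: r + 8k = 2428.869 → ⌈·⌉ = 2429
j=10: r + 9k = 2700.369 → ⌈·⌉ = 2701

257, 529, 800, 1072, 1343, 1615, 1886, 2158, 2429, 2701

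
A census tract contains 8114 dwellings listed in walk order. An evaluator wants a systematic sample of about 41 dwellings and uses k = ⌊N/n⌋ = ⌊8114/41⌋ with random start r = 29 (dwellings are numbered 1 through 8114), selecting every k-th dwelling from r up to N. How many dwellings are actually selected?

42

k = ⌊8114/41⌋ = 197
Achieved size = ⌊(8114 − 29)/197⌋ + 1 = ⌊8085/197⌋ + 1 = 41 + 1 = 42
(last selection: 29 + 41×197 = 8106 ≤ 8114; next would be 8303 > 8114)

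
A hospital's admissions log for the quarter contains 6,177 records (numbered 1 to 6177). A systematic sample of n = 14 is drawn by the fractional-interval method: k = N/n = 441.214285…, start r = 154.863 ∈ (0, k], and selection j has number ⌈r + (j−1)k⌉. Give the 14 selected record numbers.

j=1: r + 0k = 154.863 → ⌈·⌉ = 155
j=2: r + 1k = 596.077285… → ⌈·⌉ = 597
j=3: r + 2k = 1037.291571… → ⌈·⌉ = 1038
j=4: r + 3k = 1478.505857… → ⌈·⌉ = 1479
j=5: r + 4k = 1919.720142… → ⌈·⌉ = 1920
j=6: r + 5k = 2360.934428… → ⌈·⌉ = 2361
j=7: r + 6k = 2802.148714… → ⌈·⌉ = 2803
j=8: r + 7k = 3243.363 → ⌈·⌉ = 3244
j=9: r + 8k = 3684.577285… → ⌈·⌉ = 3685
j=10: r + 9k = 4125.791571… → ⌈·⌉ = 4126
j=11: r + 10k = 4567.005857… → ⌈·⌉ = 4568
j=12: r + 11k = 5008.220142… → ⌈·⌉ = 5009
j=13: r + 12k = 5449.434428… → ⌈·⌉ = 5450
j=14: r + 13k = 5890.648714… → ⌈·⌉ = 5891

155, 597, 1038, 1479, 1920, 2361, 2803, 3244, 3685, 4126, 4568, 5009, 5450, 5891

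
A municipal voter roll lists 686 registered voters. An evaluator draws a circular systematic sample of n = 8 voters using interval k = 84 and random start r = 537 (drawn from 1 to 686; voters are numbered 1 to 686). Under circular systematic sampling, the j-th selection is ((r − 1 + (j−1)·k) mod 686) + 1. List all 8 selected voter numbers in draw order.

537, 621, 19, 103, 187, 271, 355, 439

Selection 1: 537
Selection 2: 537 + 84 = 621
Selection 3: 621 + 84 = 705 → 705 − 686 = 19
Selection 4: 19 + 84 = 103
Selection 5: 103 + 84 = 187
Selection 6: 187 + 84 = 271
Selection 7: 271 + 84 = 355
Selection 8: 355 + 84 = 439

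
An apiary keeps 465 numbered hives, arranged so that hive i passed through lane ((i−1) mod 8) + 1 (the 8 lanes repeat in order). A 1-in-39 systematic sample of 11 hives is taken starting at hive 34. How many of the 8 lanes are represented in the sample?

Consecutive selections differ by k = 39, so their lane numbers differ by 39 mod 8 = 7.
gcd(39, 8) = 1, so the sample visits 8/1 = 8 distinct residues mod 8.
Start 34 is lane 2; the lanes hit are 1, 2, 3, 4, 5, 6, 7, 8.

8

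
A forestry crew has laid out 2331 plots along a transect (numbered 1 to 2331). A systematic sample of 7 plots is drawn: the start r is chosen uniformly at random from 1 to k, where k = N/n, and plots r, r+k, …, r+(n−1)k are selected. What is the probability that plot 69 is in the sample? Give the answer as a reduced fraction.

k = 2331/7 = 333.
Plot 69 is selected iff r ≡ 69 (mod 333); exactly one such r in {1,…,333}.
Inclusion probability = 1/333.

1/333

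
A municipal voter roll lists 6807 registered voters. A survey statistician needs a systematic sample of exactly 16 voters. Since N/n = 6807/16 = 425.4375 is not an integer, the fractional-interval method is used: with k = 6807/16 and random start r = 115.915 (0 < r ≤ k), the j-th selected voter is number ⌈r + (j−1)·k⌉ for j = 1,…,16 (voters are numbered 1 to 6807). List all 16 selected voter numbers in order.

116, 542, 967, 1393, 1818, 2244, 2669, 3094, 3520, 3945, 4371, 4796, 5222, 5647, 6073, 6498

j=1: r + 0k = 115.915 → ⌈·⌉ = 116
j=2: r + 1k = 541.3525 → ⌈·⌉ = 542
j=3: r + 2k = 966.79 → ⌈·⌉ = 967
j=4: r + 3k = 1392.2275 → ⌈·⌉ = 1393
j=5: r + 4k = 1817.665 → ⌈·⌉ = 1818
j=6: r + 5k = 2243.1025 → ⌈·⌉ = 2244
j=7: r + 6k = 2668.54 → ⌈·⌉ = 2669
j=8: r + 7k = 3093.9775 → ⌈·⌉ = 3094
j=9: r + 8k = 3519.415 → ⌈·⌉ = 3520
j=10: r + 9k = 3944.8525 → ⌈·⌉ = 3945
j=11: r + 10k = 4370.29 → ⌈·⌉ = 4371
j=12: r + 11k = 4795.7275 → ⌈·⌉ = 4796
j=13: r + 12k = 5221.165 → ⌈·⌉ = 5222
j=14: r + 13k = 5646.6025 → ⌈·⌉ = 5647
j=15: r + 14k = 6072.04 → ⌈·⌉ = 6073
j=16: r + 15k = 6497.4775 → ⌈·⌉ = 6498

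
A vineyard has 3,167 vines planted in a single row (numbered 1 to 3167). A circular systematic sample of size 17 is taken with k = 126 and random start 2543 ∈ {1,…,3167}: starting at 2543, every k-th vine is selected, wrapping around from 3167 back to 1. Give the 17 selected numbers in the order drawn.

2543, 2669, 2795, 2921, 3047, 6, 132, 258, 384, 510, 636, 762, 888, 1014, 1140, 1266, 1392

Selection 1: 2543
Selection 2: 2543 + 126 = 2669
Selection 3: 2669 + 126 = 2795
Selection 4: 2795 + 126 = 2921
Selection 5: 2921 + 126 = 3047
Selection 6: 3047 + 126 = 3173 → 3173 − 3167 = 6
Selection 7: 6 + 126 = 132
Selection 8: 132 + 126 = 258
Selection 9: 258 + 126 = 384
Selection 10: 384 + 126 = 510
Selection 11: 510 + 126 = 636
Selection 12: 636 + 126 = 762
Selection 13: 762 + 126 = 888
Selection 14: 888 + 126 = 1014
Selection 15: 1014 + 126 = 1140
Selection 16: 1140 + 126 = 1266
Selection 17: 1266 + 126 = 1392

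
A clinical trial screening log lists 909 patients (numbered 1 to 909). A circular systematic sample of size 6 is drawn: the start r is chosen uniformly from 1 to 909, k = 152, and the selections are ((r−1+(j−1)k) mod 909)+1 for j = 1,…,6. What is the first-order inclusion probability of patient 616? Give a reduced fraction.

2/303

For each position j, as r ranges over 1…909 the j-th selection hits every patient exactly once, so patient 616 is selected for exactly 6 of the 909 starts.
Inclusion probability = 6/909 = 2/303.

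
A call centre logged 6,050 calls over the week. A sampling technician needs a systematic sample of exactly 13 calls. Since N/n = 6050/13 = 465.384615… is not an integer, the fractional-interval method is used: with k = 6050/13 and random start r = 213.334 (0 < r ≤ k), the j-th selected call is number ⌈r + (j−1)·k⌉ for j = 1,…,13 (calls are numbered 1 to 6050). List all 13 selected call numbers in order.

214, 679, 1145, 1610, 2075, 2541, 3006, 3472, 3937, 4402, 4868, 5333, 5798

j=1: r + 0k = 213.334 → ⌈·⌉ = 214
j=2: r + 1k = 678.718615… → ⌈·⌉ = 679
j=3: r + 2k = 1144.103230… → ⌈·⌉ = 1145
j=4: r + 3k = 1609.487846… → ⌈·⌉ = 1610
j=5: r + 4k = 2074.872461… → ⌈·⌉ = 2075
j=6: r + 5k = 2540.257076… → ⌈·⌉ = 2541
j=7: r + 6k = 3005.641692… → ⌈·⌉ = 3006
j=8: r + 7k = 3471.026307… → ⌈·⌉ = 3472
j=9: r + 8k = 3936.410923… → ⌈·⌉ = 3937
j=10: r + 9k = 4401.795538… → ⌈·⌉ = 4402
j=11: r + 10k = 4867.180153… → ⌈·⌉ = 4868
j=12: r + 11k = 5332.564769… → ⌈·⌉ = 5333
j=13: r + 12k = 5797.949384… → ⌈·⌉ = 5798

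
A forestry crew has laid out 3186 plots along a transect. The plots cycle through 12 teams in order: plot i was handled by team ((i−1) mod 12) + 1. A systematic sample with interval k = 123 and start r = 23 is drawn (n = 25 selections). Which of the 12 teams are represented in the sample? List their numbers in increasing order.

2, 5, 8, 11

Consecutive selections differ by k = 123, so their team numbers differ by 123 mod 12 = 3.
gcd(123, 12) = 3, so the sample visits 12/3 = 4 distinct residues mod 12.
Start 23 is team 11; the teams hit are 2, 5, 8, 11.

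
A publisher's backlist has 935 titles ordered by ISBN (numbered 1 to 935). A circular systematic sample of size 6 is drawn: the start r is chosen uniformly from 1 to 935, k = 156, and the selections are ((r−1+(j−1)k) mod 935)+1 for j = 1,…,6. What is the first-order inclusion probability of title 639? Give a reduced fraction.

6/935

For each position j, as r ranges over 1…935 the j-th selection hits every title exactly once, so title 639 is selected for exactly 6 of the 935 starts.
Inclusion probability = 6/935.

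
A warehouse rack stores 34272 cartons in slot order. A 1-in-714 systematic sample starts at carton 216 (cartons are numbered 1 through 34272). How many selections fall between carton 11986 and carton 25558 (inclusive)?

k = 714
First selection ≥ 11986: 216 + ⌈(11986−216)/714⌉·714 = 216 + 17×714 = 12354
Last selection ≤ 25558: 216 + ⌊(25558−216)/714⌋·714 = 216 + 35×714 = 25206
Count = 35 − 17 + 1 = 19

19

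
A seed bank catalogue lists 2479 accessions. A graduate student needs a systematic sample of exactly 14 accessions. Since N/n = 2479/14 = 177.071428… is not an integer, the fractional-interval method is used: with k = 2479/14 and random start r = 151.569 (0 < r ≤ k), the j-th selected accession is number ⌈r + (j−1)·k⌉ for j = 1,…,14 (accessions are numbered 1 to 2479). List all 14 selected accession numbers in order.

j=1: r + 0k = 151.569 → ⌈·⌉ = 152
j=2: r + 1k = 328.640428… → ⌈·⌉ = 329
j=3: r + 2k = 505.711857… → ⌈·⌉ = 506
j=4: r + 3k = 682.783285… → ⌈·⌉ = 683
j=5: r + 4k = 859.854714… → ⌈·⌉ = 860
j=6: r + 5k = 1036.926142… → ⌈·⌉ = 1037
j=7: r + 6k = 1213.997571… → ⌈·⌉ = 1214
j=8: r + 7k = 1391.069 → ⌈·⌉ = 1392
j=9: r + 8k = 1568.140428… → ⌈·⌉ = 1569
j=10: r + 9k = 1745.211857… → ⌈·⌉ = 1746
j=11: r + 10k = 1922.283285… → ⌈·⌉ = 1923
j=12: r + 11k = 2099.354714… → ⌈·⌉ = 2100
j=13: r + 12k = 2276.426142… → ⌈·⌉ = 2277
j=14: r + 13k = 2453.497571… → ⌈·⌉ = 2454

152, 329, 506, 683, 860, 1037, 1214, 1392, 1569, 1746, 1923, 2100, 2277, 2454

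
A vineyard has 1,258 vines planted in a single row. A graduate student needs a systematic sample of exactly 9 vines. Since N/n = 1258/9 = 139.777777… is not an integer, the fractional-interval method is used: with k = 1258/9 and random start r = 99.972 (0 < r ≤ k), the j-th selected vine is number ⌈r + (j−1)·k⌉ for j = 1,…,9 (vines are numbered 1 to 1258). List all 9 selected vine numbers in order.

100, 240, 380, 520, 660, 799, 939, 1079, 1219

j=1: r + 0k = 99.972 → ⌈·⌉ = 100
j=2: r + 1k = 239.749777… → ⌈·⌉ = 240
j=3: r + 2k = 379.527555… → ⌈·⌉ = 380
j=4: r + 3k = 519.305333… → ⌈·⌉ = 520
j=5: r + 4k = 659.083111… → ⌈·⌉ = 660
j=6: r + 5k = 798.860888… → ⌈·⌉ = 799
j=7: r + 6k = 938.638666… → ⌈·⌉ = 939
j=8: r + 7k = 1078.416444… → ⌈·⌉ = 1079
j=9: r + 8k = 1218.194222… → ⌈·⌉ = 1219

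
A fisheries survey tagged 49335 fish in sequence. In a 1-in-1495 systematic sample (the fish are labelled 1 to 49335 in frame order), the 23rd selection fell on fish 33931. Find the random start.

1041

k = 1495
r = 33931 − (23−1)×1495 = 33931 − 32890 = 1041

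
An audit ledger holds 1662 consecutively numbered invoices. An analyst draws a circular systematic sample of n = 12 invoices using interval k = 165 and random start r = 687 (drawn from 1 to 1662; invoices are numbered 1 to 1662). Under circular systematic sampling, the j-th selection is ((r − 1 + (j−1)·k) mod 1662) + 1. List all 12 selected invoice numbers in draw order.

687, 852, 1017, 1182, 1347, 1512, 15, 180, 345, 510, 675, 840

Selection 1: 687
Selection 2: 687 + 165 = 852
Selection 3: 852 + 165 = 1017
Selection 4: 1017 + 165 = 1182
Selection 5: 1182 + 165 = 1347
Selection 6: 1347 + 165 = 1512
Selection 7: 1512 + 165 = 1677 → 1677 − 1662 = 15
Selection 8: 15 + 165 = 180
Selection 9: 180 + 165 = 345
Selection 10: 345 + 165 = 510
Selection 11: 510 + 165 = 675
Selection 12: 675 + 165 = 840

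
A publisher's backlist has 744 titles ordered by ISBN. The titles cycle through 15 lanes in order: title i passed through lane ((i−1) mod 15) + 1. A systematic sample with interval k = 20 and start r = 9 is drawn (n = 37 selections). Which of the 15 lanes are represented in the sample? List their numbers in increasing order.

4, 9, 14

Consecutive selections differ by k = 20, so their lane numbers differ by 20 mod 15 = 5.
gcd(20, 15) = 5, so the sample visits 15/5 = 3 distinct residues mod 15.
Start 9 is lane 9; the lanes hit are 4, 9, 14.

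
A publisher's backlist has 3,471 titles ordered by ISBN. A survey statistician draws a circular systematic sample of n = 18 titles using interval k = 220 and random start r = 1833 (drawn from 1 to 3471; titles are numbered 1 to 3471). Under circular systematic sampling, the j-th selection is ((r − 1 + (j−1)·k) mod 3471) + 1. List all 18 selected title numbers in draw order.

1833, 2053, 2273, 2493, 2713, 2933, 3153, 3373, 122, 342, 562, 782, 1002, 1222, 1442, 1662, 1882, 2102

Selection 1: 1833
Selection 2: 1833 + 220 = 2053
Selection 3: 2053 + 220 = 2273
Selection 4: 2273 + 220 = 2493
Selection 5: 2493 + 220 = 2713
Selection 6: 2713 + 220 = 2933
Selection 7: 2933 + 220 = 3153
Selection 8: 3153 + 220 = 3373
Selection 9: 3373 + 220 = 3593 → 3593 − 3471 = 122
Selection 10: 122 + 220 = 342
Selection 11: 342 + 220 = 562
Selection 12: 562 + 220 = 782
Selection 13: 782 + 220 = 1002
Selection 14: 1002 + 220 = 1222
Selection 15: 1222 + 220 = 1442
Selection 16: 1442 + 220 = 1662
Selection 17: 1662 + 220 = 1882
Selection 18: 1882 + 220 = 2102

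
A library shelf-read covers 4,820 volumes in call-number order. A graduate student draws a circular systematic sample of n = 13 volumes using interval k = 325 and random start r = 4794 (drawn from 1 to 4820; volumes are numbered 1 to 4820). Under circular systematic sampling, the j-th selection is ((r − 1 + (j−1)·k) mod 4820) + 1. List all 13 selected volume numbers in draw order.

4794, 299, 624, 949, 1274, 1599, 1924, 2249, 2574, 2899, 3224, 3549, 3874

Selection 1: 4794
Selection 2: 4794 + 325 = 5119 → 5119 − 4820 = 299
Selection 3: 299 + 325 = 624
Selection 4: 624 + 325 = 949
Selection 5: 949 + 325 = 1274
Selection 6: 1274 + 325 = 1599
Selection 7: 1599 + 325 = 1924
Selection 8: 1924 + 325 = 2249
Selection 9: 2249 + 325 = 2574
Selection 10: 2574 + 325 = 2899
Selection 11: 2899 + 325 = 3224
Selection 12: 3224 + 325 = 3549
Selection 13: 3549 + 325 = 3874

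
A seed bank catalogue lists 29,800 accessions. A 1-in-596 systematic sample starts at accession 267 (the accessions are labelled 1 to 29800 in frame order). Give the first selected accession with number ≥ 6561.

k = 596
Steps past start: ⌈(6561 − 267)/596⌉ = ⌈6294/596⌉ = 11
Selected accession: 267 + 11×596 = 6823

6823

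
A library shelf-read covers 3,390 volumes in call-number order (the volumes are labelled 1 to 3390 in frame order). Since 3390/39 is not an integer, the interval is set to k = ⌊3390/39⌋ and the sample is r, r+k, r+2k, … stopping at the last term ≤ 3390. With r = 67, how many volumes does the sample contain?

39

k = ⌊3390/39⌋ = 86
Achieved size = ⌊(3390 − 67)/86⌋ + 1 = ⌊3323/86⌋ + 1 = 38 + 1 = 39
(last selection: 67 + 38×86 = 3335 ≤ 3390; next would be 3421 > 3390)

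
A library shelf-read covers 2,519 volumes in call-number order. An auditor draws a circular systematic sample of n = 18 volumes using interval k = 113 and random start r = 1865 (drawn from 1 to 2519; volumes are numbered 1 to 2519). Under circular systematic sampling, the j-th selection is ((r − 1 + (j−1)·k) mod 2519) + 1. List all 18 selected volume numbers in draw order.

Selection 1: 1865
Selection 2: 1865 + 113 = 1978
Selection 3: 1978 + 113 = 2091
Selection 4: 2091 + 113 = 2204
Selection 5: 2204 + 113 = 2317
Selection 6: 2317 + 113 = 2430
Selection 7: 2430 + 113 = 2543 → 2543 − 2519 = 24
Selection 8: 24 + 113 = 137
Selection 9: 137 + 113 = 250
Selection 10: 250 + 113 = 363
Selection 11: 363 + 113 = 476
Selection 12: 476 + 113 = 589
Selection 13: 589 + 113 = 702
Selection 14: 702 + 113 = 815
Selection 15: 815 + 113 = 928
Selection 16: 928 + 113 = 1041
Selection 17: 1041 + 113 = 1154
Selection 18: 1154 + 113 = 1267

1865, 1978, 2091, 2204, 2317, 2430, 24, 137, 250, 363, 476, 589, 702, 815, 928, 1041, 1154, 1267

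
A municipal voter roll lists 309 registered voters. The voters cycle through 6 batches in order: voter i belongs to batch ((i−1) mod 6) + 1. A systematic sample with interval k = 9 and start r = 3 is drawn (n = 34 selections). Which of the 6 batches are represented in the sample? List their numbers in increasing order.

Consecutive selections differ by k = 9, so their batch numbers differ by 9 mod 6 = 3.
gcd(9, 6) = 3, so the sample visits 6/3 = 2 distinct residues mod 6.
Start 3 is batch 3; the batches hit are 3, 6.

3, 6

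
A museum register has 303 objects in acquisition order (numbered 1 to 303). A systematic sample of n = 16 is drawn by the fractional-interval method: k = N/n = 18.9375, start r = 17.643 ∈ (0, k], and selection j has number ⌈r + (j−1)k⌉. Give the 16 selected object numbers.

18, 37, 56, 75, 94, 113, 132, 151, 170, 189, 208, 226, 245, 264, 283, 302

j=1: r + 0k = 17.643 → ⌈·⌉ = 18
j=2: r + 1k = 36.5805 → ⌈·⌉ = 37
j=3: r + 2k = 55.518 → ⌈·⌉ = 56
j=4: r + 3k = 74.4555 → ⌈·⌉ = 75
j=5: r + 4k = 93.393 → ⌈·⌉ = 94
j=6: r + 5k = 112.3305 → ⌈·⌉ = 113
j=7: r + 6k = 131.268 → ⌈·⌉ = 132
j=8: r + 7k = 150.2055 → ⌈·⌉ = 151
j=9: r + 8k = 169.143 → ⌈·⌉ = 170
j=10: r + 9k = 188.0805 → ⌈·⌉ = 189
j=11: r + 10k = 207.018 → ⌈·⌉ = 208
j=12: r + 11k = 225.9555 → ⌈·⌉ = 226
j=13: r + 12k = 244.893 → ⌈·⌉ = 245
j=14: r + 13k = 263.8305 → ⌈·⌉ = 264
j=15: r + 14k = 282.768 → ⌈·⌉ = 283
j=16: r + 15k = 301.7055 → ⌈·⌉ = 302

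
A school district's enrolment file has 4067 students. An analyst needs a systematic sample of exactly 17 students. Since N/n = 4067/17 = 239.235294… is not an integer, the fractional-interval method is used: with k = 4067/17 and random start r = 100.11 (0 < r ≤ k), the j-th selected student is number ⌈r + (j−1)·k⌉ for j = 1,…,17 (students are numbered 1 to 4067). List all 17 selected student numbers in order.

j=1: r + 0k = 100.11 → ⌈·⌉ = 101
j=2: r + 1k = 339.345294… → ⌈·⌉ = 340
j=3: r + 2k = 578.580588… → ⌈·⌉ = 579
j=4: r + 3k = 817.815882… → ⌈·⌉ = 818
j=5: r + 4k = 1057.051176… → ⌈·⌉ = 1058
j=6: r + 5k = 1296.286470… → ⌈·⌉ = 1297
j=7: r + 6k = 1535.521764… → ⌈·⌉ = 1536
j=8: r + 7k = 1774.757058… → ⌈·⌉ = 1775
j=9: r + 8k = 2013.992352… → ⌈·⌉ = 2014
j=10: r + 9k = 2253.227647… → ⌈·⌉ = 2254
j=11: r + 10k = 2492.462941… → ⌈·⌉ = 2493
j=12: r + 11k = 2731.698235… → ⌈·⌉ = 2732
j=13: r + 12k = 2970.933529… → ⌈·⌉ = 2971
j=14: r + 13k = 3210.168823… → ⌈·⌉ = 3211
j=15: r + 14k = 3449.404117… → ⌈·⌉ = 3450
j=16: r + 15k = 3688.639411… → ⌈·⌉ = 3689
j=17: r + 16k = 3927.874705… → ⌈·⌉ = 3928

101, 340, 579, 818, 1058, 1297, 1536, 1775, 2014, 2254, 2493, 2732, 2971, 3211, 3450, 3689, 3928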